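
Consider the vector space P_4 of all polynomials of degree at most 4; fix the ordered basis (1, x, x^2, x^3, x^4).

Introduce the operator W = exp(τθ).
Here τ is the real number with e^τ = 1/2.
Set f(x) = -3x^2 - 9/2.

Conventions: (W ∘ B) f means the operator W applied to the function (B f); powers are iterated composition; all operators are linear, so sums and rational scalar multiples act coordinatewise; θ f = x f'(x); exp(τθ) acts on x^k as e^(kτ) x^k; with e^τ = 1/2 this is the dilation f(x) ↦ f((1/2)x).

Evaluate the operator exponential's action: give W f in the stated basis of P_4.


the result is g(x) = -(3/4)x^2 - 9/2

exp(τθ) x^k = e^(kτ) x^k; with e^τ = 1/2 this sends x^k to (1/2)^k x^k
x^2 ↦ 1/4 x^2
applying this coordinatewise to f: exp(τθ) f = -(3/4)x^2 - 9/2


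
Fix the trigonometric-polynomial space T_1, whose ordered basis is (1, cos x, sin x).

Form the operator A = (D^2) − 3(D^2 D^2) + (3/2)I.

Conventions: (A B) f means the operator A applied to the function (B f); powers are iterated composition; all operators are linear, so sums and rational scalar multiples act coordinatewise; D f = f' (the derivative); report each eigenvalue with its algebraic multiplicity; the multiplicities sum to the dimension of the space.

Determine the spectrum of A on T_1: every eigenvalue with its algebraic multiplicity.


λ = -5/2 (multiplicity 2), λ = 3/2 (multiplicity 1)

image of 1: 3/2
image of cos x: -(5/2)cos x
image of sin x: -(5/2)sin x
the matrix is diagonal; its diagonal is (3/2, -5/2, -5/2)
for a triangular matrix the eigenvalues are the diagonal entries, with algebraic multiplicity their repetition count


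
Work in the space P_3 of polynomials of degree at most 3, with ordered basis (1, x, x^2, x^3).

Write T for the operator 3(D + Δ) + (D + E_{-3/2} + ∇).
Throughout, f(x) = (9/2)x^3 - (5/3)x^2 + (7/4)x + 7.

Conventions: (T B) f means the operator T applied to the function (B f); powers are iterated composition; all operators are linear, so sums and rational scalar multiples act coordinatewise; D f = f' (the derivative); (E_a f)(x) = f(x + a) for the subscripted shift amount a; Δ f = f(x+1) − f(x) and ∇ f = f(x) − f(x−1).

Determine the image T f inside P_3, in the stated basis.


D f = (27/2)x^2 - (10/3)x + 7/4
Δ f = (27/2)x^2 + (61/6)x + 55/12
(D + Δ) f = 27x^2 + (41/6)x + 19/3
(3(D + Δ)) f = 81x^2 + (41/2)x + 19
D f = (27/2)x^2 - (10/3)x + 7/4
E_{-3/2} f = (9/2)x^3 - (263/12)x^2 + (297/8)x - 233/16
∇ f = (27/2)x^2 - (101/6)x + 95/12
(D + E_{-3/2} + ∇) f = (9/2)x^3 + (61/12)x^2 + (407/24)x - 235/48
(3(D + Δ) + (D + E_{-3/2} + ∇)) f = (9/2)x^3 + (1033/12)x^2 + (899/24)x + 677/48

g(x) = (9/2)x^3 + (1033/12)x^2 + (899/24)x + 677/48


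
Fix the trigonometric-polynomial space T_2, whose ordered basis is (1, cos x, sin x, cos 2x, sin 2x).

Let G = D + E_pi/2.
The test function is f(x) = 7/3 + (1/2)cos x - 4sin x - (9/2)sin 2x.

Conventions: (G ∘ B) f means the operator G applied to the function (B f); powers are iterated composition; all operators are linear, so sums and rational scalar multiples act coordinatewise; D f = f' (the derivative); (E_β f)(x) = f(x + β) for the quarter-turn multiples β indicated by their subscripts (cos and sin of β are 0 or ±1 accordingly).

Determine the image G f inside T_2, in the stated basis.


g(x) = 7/3 - 8cos x - sin x - 9cos 2x + (9/2)sin 2x

D f = -4cos x - (1/2)sin x - 9cos 2x
E_pi/2 f = 7/3 - 4cos x - (1/2)sin x + (9/2)sin 2x
(D + E_pi/2) f = 7/3 - 8cos x - sin x - 9cos 2x + (9/2)sin 2x


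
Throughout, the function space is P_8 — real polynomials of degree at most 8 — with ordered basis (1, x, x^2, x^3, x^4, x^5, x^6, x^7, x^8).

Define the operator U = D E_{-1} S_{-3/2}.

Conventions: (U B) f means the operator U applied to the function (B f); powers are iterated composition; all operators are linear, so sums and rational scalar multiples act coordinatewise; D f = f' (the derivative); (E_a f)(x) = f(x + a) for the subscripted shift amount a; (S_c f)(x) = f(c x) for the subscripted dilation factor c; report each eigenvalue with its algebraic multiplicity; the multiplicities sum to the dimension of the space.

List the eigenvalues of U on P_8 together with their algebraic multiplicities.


image of 1: 0
image of x: -3/2
image of x^2: (9/2)x - 9/2
image of x^3: -(81/8)x^2 + (81/4)x - 81/8
image of x^4: (81/4)x^3 - (243/4)x^2 + (243/4)x - 81/4
image of x^5: -(1215/32)x^4 + (1215/8)x^3 - (3645/16)x^2 + (1215/8)x - 1215/32
image of x^6: (2187/32)x^5 - (10935/32)x^4 + (10935/16)x^3 - (10935/16)x^2 + (10935/32)x - 2187/32
image of x^7: -(15309/128)x^6 + (45927/64)x^5 - (229635/128)x^4 + (76545/32)x^3 - (229635/128)x^2 + (45927/64)x - 15309/128
image of x^8: (6561/32)x^7 - (45927/32)x^6 + (137781/32)x^5 - (229635/32)x^4 + (229635/32)x^3 - (137781/32)x^2 + (45927/32)x - 6561/32
the matrix is upper triangular; its diagonal is (0, 0, 0, 0, 0, 0, 0, 0, 0)
for a triangular matrix the eigenvalues are the diagonal entries, with algebraic multiplicity their repetition count

λ = 0 (multiplicity 9)


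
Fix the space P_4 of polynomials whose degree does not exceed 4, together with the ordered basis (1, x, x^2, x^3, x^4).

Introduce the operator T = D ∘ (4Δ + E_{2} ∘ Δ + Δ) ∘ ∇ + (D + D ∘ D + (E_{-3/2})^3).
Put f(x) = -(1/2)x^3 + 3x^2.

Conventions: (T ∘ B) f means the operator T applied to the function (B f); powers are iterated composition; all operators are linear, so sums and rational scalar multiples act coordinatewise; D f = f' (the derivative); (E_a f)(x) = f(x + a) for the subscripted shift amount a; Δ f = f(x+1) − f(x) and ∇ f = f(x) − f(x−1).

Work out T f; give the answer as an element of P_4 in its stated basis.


∇ f = -(3/2)x^2 + (15/2)x - 7/2
Δ ∇ f = -3x + 6
(4Δ) ∇ f = -12x + 24
Δ ∇ f = -3x + 6
E_{2} Δ ∇ f = -3x
Δ ∇ f = -3x + 6
(4Δ + E_{2} ∘ Δ + Δ) ∇ f = -18x + 30
D (4Δ + E_{2} ∘ Δ + Δ) ∇ f = -18
D f = -(3/2)x^2 + 6x
D f = -(3/2)x^2 + 6x
D D f = -3x + 6
E_{-3/2} f = -(1/2)x^3 + (21/4)x^2 - (99/8)x + 135/16
E_{-3/2} E_{-3/2} f = -(1/2)x^3 + (15/2)x^2 - (63/2)x + 81/2
E_{-3/2} E_{-3/2} E_{-3/2} f = -(1/2)x^3 + (39/4)x^2 - (459/8)x + 1701/16
(D + D ∘ D + (E_{-3/2})^3) f = -(1/2)x^3 + (33/4)x^2 - (435/8)x + 1797/16
(D ∘ (4Δ + E_{2} ∘ Δ + Δ) ∘ ∇ + (D + D ∘ D + (E_{-3/2})^3)) f = -(1/2)x^3 + (33/4)x^2 - (435/8)x + 1509/16

the result is g(x) = -(1/2)x^3 + (33/4)x^2 - (435/8)x + 1509/16


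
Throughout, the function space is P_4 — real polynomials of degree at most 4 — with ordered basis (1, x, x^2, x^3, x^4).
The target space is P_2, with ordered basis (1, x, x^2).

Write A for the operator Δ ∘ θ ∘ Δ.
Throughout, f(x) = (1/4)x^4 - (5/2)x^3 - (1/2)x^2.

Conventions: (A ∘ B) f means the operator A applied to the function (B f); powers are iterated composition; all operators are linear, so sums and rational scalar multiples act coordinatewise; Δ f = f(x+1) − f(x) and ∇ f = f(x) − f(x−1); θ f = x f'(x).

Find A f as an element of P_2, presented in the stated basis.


the image equals g(x) = 9x^2 - 15x - 33/2

Δ f = x^3 - 6x^2 - (15/2)x - 11/4
θ Δ f = 3x^3 - 12x^2 - (15/2)x
Δ θ Δ f = 9x^2 - 15x - 33/2


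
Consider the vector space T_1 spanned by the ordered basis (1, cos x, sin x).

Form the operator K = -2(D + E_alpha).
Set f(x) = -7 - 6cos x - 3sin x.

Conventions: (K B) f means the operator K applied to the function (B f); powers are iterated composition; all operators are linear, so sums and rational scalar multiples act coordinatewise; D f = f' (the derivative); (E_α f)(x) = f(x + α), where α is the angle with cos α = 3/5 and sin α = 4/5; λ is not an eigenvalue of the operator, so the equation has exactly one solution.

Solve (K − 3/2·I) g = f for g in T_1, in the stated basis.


g(x) = 2 + (4/15)cos x + (22/15)sin x

write g with unknown coordinates in the stated basis and equate coefficients in (K − 3/2·I) g = f
solving from the highest basis element down gives g = 2 + (4/15)cos x + (22/15)sin x
check: K g = -4 - (28/5)cos x - (4/5)sin x
so K g − 3/2·g = -7 - 6cos x - 3sin x = f ✓


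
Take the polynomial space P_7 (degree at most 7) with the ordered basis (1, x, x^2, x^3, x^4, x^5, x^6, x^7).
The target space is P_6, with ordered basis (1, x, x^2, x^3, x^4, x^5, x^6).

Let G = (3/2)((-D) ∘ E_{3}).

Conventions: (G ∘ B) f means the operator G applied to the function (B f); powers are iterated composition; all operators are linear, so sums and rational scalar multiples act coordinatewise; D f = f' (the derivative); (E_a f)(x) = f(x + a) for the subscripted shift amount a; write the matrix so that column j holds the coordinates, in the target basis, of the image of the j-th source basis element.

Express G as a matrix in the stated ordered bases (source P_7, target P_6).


image of 1: 0
image of x: -3/2
image of x^2: -3x - 9
image of x^3: -(9/2)x^2 - 27x - 81/2
image of x^4: -6x^3 - 54x^2 - 162x - 162
image of x^5: -(15/2)x^4 - 90x^3 - 405x^2 - 810x - 1215/2
image of x^6: -9x^5 - 135x^4 - 810x^3 - 2430x^2 - 3645x - 2187
image of x^7: -(21/2)x^6 - 189x^5 - (2835/2)x^4 - 5670x^3 - (25515/2)x^2 - 15309x - 15309/2
each image's coordinates form column j of the matrix

the matrix is [[0, -3/2, -9, -81/2, -162, -1215/2, -2187, -15309/2]; [0, 0, -3, -27, -162, -810, -3645, -15309]; [0, 0, 0, -9/2, -54, -405, -2430, -25515/2]; [0, 0, 0, 0, -6, -90, -810, -5670]; [0, 0, 0, 0, 0, -15/2, -135, -2835/2]; [0, 0, 0, 0, 0, 0, -9, -189]; [0, 0, 0, 0, 0, 0, 0, -21/2]] (rows listed top to bottom)


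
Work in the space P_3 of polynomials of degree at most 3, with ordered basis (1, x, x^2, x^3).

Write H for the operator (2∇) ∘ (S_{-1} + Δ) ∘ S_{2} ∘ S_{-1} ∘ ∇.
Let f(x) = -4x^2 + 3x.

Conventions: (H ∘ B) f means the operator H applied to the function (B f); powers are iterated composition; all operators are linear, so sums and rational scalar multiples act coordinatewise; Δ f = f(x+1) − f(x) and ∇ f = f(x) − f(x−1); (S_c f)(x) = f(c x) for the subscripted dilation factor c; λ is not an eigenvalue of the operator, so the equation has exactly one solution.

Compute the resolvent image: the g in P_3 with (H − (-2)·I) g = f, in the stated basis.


g(x) = -2x^2 + (3/2)x + 8

write g with unknown coordinates in the stated basis and equate coefficients in (H − (-2)·I) g = f
solving from the highest basis element down gives g = -2x^2 + (3/2)x + 8
check: H g = -16
so H g − (-2)·g = -4x^2 + 3x = f ✓


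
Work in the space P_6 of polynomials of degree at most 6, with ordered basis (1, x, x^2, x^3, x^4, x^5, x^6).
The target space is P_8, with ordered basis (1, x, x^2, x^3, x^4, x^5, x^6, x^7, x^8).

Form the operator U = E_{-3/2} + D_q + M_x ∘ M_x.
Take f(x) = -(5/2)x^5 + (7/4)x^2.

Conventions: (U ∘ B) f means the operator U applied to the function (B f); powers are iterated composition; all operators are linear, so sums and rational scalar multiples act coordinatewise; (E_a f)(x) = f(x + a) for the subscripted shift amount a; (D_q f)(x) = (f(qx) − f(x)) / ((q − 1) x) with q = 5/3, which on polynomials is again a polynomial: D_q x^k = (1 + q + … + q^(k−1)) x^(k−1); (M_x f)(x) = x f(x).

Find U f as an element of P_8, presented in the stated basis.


the image equals g(x) = -(5/2)x^7 - (5/2)x^5 - (1942/81)x^4 - (225/4)x^3 + (689/8)x^2 - (6131/96)x + 1467/64

E_{-3/2} f = -(5/2)x^5 + (75/4)x^4 - (225/4)x^3 + (689/8)x^2 - (2193/32)x + 1467/64
D_q f = -(7205/162)x^4 + (14/3)x
M_x f = -(5/2)x^6 + (7/4)x^3
M_x M_x f = -(5/2)x^7 + (7/4)x^4
(E_{-3/2} + D_q + M_x ∘ M_x) f = -(5/2)x^7 - (5/2)x^5 - (1942/81)x^4 - (225/4)x^3 + (689/8)x^2 - (6131/96)x + 1467/64


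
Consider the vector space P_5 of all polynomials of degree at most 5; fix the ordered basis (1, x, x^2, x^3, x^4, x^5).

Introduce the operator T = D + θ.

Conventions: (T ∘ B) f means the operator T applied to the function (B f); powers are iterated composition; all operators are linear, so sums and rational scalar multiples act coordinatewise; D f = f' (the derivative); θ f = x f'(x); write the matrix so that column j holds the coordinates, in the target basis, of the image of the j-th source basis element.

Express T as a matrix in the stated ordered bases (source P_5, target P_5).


the matrix is [[0, 1, 0, 0, 0, 0]; [0, 1, 2, 0, 0, 0]; [0, 0, 2, 3, 0, 0]; [0, 0, 0, 3, 4, 0]; [0, 0, 0, 0, 4, 5]; [0, 0, 0, 0, 0, 5]] (rows listed top to bottom)

image of 1: 0
image of x: x + 1
image of x^2: 2x^2 + 2x
image of x^3: 3x^3 + 3x^2
image of x^4: 4x^4 + 4x^3
image of x^5: 5x^5 + 5x^4
each image's coordinates form column j of the matrix


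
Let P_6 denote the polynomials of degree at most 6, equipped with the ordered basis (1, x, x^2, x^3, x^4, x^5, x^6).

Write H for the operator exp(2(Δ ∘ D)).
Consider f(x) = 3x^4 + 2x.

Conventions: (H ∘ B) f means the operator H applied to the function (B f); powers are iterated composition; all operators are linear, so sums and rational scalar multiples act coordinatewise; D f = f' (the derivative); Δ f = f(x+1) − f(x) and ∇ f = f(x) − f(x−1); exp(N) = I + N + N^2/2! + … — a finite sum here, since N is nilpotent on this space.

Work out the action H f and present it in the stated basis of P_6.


order-1 term: 72x^2 + 72x + 24
order-2 term: 144
the series for exp(2(Δ ∘ D)) f terminates at order 2
exp(2(Δ ∘ D)) f = 3x^4 + 72x^2 + 74x + 168

g(x) = 3x^4 + 72x^2 + 74x + 168


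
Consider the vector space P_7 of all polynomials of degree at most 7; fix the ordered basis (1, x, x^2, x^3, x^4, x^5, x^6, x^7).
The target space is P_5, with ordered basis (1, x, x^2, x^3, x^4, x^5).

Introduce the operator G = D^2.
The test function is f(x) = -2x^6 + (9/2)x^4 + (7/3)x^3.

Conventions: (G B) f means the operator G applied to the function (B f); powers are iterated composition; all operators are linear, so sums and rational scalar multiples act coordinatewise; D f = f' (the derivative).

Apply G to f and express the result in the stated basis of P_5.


the image equals g(x) = -60x^4 + 54x^2 + 14x

D f = -12x^5 + 18x^3 + 7x^2
D D f = -60x^4 + 54x^2 + 14x


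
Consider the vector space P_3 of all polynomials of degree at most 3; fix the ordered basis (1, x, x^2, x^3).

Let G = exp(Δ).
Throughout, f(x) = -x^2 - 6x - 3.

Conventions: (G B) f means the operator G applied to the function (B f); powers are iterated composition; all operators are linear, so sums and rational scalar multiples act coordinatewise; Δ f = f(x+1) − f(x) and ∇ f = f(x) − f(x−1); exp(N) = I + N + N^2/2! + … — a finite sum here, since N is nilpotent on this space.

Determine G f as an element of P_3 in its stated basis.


g(x) = -x^2 - 8x - 11

order-1 term: -2x - 7
order-2 term: -1
the series for exp(Δ) f terminates at order 2
exp(Δ) f = -x^2 - 8x - 11


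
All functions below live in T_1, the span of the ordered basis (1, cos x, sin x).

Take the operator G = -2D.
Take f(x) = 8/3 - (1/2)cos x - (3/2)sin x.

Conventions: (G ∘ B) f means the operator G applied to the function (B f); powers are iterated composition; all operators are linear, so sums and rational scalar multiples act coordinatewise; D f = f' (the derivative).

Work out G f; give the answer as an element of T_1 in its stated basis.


D f = -(3/2)cos x + (1/2)sin x
(-2D) f = 3cos x - sin x

g(x) = 3cos x - sin x


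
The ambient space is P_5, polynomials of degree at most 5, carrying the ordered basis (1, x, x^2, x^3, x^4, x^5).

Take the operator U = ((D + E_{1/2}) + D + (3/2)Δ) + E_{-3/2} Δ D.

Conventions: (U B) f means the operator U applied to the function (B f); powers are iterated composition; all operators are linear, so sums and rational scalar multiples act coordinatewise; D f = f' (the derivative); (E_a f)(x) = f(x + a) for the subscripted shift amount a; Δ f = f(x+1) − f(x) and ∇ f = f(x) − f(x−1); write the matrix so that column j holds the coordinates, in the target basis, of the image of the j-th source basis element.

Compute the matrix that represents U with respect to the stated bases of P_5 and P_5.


the matrix is [[1, 4, 15/4, -35/8, 233/16, -751/32]; [0, 1, 8, 45/4, -35/2, 1165/16]; [0, 0, 1, 12, 45/2, -175/4]; [0, 0, 0, 1, 16, 75/2]; [0, 0, 0, 0, 1, 20]; [0, 0, 0, 0, 0, 1]] (rows listed top to bottom)

image of 1: 1
image of x: x + 4
image of x^2: x^2 + 8x + 15/4
image of x^3: x^3 + 12x^2 + (45/4)x - 35/8
image of x^4: x^4 + 16x^3 + (45/2)x^2 - (35/2)x + 233/16
image of x^5: x^5 + 20x^4 + (75/2)x^3 - (175/4)x^2 + (1165/16)x - 751/32
each image's coordinates form column j of the matrix


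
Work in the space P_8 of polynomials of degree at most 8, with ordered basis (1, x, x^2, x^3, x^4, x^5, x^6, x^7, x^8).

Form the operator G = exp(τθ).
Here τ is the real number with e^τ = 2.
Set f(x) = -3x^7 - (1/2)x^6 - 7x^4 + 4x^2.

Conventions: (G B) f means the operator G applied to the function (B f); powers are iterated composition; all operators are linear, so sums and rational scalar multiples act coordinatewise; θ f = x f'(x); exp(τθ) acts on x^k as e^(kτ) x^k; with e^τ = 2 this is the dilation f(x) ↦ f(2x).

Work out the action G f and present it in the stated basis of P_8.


exp(τθ) x^k = e^(kτ) x^k; with e^τ = 2 this sends x^k to 2^k x^k
x^2 ↦ 4 x^2
x^4 ↦ 16 x^4
x^6 ↦ 64 x^6
x^7 ↦ 128 x^7
applying this coordinatewise to f: exp(τθ) f = -384x^7 - 32x^6 - 112x^4 + 16x^2

the image equals g(x) = -384x^7 - 32x^6 - 112x^4 + 16x^2


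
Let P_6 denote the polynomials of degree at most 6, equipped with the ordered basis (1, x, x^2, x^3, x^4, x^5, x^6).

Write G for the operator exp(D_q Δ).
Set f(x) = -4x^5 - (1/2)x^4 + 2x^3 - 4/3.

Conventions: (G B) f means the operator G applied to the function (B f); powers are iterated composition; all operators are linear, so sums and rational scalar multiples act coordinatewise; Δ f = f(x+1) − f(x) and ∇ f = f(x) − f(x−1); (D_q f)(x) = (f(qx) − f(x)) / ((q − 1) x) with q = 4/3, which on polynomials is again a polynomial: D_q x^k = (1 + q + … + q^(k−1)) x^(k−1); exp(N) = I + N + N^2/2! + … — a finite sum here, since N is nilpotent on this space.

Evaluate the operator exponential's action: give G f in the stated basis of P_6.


the image equals g(x) = -4x^5 - (1/2)x^4 - (3446/27)x^3 - (518/3)x^2 - (14581/27)x - 3460/9

order-1 term: -(3500/27)x^3 - (518/3)x^2 - (259/3)x - 16
order-2 term: -(12250/27)x - 3304/9
the series for exp(D_q Δ) f terminates at order 2
exp(D_q Δ) f = -4x^5 - (1/2)x^4 - (3446/27)x^3 - (518/3)x^2 - (14581/27)x - 3460/9


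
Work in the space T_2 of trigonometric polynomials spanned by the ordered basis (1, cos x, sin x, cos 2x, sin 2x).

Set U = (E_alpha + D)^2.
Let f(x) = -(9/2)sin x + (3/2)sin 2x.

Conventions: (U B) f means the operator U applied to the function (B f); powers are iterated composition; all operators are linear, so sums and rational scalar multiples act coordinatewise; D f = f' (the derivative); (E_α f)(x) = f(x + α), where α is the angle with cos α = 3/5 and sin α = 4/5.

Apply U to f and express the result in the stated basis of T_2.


g(x) = -(243/25)cos x + (324/25)sin x - (1554/625)cos 2x - (16281/1250)sin 2x

E_alpha f = -(18/5)cos x - (27/10)sin x + (36/25)cos 2x - (21/50)sin 2x
D f = -(9/2)cos x + 3cos 2x
(E_alpha + D) f = -(81/10)cos x - (27/10)sin x + (111/25)cos 2x - (21/50)sin 2x
E_alpha (E_alpha + D) f = -(351/50)cos x + (243/50)sin x - (1029/625)cos 2x - (5181/1250)sin 2x
D (E_alpha + D) f = -(27/10)cos x + (81/10)sin x - (21/25)cos 2x - (222/25)sin 2x
(E_alpha + D) (E_alpha + D) f = -(243/25)cos x + (324/25)sin x - (1554/625)cos 2x - (16281/1250)sin 2x


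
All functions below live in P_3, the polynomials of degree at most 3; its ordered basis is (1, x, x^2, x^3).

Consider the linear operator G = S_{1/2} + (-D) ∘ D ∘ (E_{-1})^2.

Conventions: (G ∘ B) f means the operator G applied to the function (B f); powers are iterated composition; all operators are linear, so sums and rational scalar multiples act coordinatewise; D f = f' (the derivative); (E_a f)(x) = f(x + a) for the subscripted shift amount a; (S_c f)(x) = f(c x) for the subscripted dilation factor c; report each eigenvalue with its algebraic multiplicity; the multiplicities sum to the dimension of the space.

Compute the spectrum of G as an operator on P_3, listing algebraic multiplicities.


image of 1: 1
image of x: (1/2)x
image of x^2: (1/4)x^2 - 2
image of x^3: (1/8)x^3 - 6x + 12
the matrix is upper triangular; its diagonal is (1, 1/2, 1/4, 1/8)
for a triangular matrix the eigenvalues are the diagonal entries, with algebraic multiplicity their repetition count

λ = 1/8 (multiplicity 1), λ = 1/4 (multiplicity 1), λ = 1/2 (multiplicity 1), λ = 1 (multiplicity 1)


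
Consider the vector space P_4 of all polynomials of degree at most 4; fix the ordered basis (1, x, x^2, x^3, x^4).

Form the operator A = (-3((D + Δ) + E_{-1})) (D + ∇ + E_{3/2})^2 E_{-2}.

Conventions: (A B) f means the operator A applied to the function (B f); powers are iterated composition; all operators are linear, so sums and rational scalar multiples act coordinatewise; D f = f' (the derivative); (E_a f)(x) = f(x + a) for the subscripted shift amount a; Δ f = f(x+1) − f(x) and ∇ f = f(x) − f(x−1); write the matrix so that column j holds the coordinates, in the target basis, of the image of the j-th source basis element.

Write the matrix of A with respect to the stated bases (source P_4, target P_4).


image of 1: -3
image of x: -3x - 18
image of x^2: -3x^2 - 36x - 45
image of x^3: -3x^3 - 54x^2 - 135x + 36
image of x^4: -3x^4 - 72x^3 - 270x^2 + 144x - 402
each image's coordinates form column j of the matrix

the matrix is [[-3, -18, -45, 36, -402]; [0, -3, -36, -135, 144]; [0, 0, -3, -54, -270]; [0, 0, 0, -3, -72]; [0, 0, 0, 0, -3]] (rows listed top to bottom)


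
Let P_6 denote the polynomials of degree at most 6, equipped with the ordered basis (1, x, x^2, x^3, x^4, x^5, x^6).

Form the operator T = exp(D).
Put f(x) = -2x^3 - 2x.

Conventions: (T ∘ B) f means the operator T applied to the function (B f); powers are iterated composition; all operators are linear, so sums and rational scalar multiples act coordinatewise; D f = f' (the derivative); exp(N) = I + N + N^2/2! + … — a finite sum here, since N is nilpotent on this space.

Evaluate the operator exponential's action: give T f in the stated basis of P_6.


order-1 term: -6x^2 - 2
order-2 term: -6x
order-3 term: -2
the series for exp(D) f terminates at order 3
exp(D) f = -2x^3 - 6x^2 - 8x - 4

the image equals g(x) = -2x^3 - 6x^2 - 8x - 4


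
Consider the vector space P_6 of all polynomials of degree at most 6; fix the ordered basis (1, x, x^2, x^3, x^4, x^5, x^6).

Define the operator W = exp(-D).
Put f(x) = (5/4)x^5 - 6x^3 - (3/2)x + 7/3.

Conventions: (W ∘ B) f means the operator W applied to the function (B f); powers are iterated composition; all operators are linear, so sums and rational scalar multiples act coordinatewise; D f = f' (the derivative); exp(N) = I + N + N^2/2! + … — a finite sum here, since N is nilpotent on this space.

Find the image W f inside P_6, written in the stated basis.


g(x) = (5/4)x^5 - (25/4)x^4 + (13/2)x^3 + (11/2)x^2 - (53/4)x + 103/12

order-1 term: -(25/4)x^4 + 18x^2 + 3/2
order-2 term: (25/2)x^3 - 18x
order-3 term: -(25/2)x^2 + 6
order-4 term: (25/4)x
order-5 term: -5/4
the series for exp(-D) f terminates at order 5
exp(-D) f = (5/4)x^5 - (25/4)x^4 + (13/2)x^3 + (11/2)x^2 - (53/4)x + 103/12


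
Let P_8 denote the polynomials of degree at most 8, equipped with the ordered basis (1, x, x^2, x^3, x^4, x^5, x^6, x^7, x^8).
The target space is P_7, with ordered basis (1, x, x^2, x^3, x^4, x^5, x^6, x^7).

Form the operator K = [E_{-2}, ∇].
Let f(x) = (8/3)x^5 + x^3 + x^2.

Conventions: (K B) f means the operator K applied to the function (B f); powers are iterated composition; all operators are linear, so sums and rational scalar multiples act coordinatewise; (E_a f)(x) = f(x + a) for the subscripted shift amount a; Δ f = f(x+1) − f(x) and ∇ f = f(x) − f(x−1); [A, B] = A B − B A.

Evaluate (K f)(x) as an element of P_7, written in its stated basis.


the result is g(x) = 0

∇ f = (40/3)x^4 - (80/3)x^3 + (89/3)x^2 - (43/3)x + 8/3
E_{-2} ∇ f = (40/3)x^4 - (400/3)x^3 + (1529/3)x^2 - (2639/3)x + 1730/3
E_{-2} f = (8/3)x^5 - (80/3)x^4 + (323/3)x^3 - (655/3)x^2 + (664/3)x - 268/3
∇ E_{-2} f = (40/3)x^4 - (400/3)x^3 + (1529/3)x^2 - (2639/3)x + 1730/3
[E_{-2}, ∇] f = 0


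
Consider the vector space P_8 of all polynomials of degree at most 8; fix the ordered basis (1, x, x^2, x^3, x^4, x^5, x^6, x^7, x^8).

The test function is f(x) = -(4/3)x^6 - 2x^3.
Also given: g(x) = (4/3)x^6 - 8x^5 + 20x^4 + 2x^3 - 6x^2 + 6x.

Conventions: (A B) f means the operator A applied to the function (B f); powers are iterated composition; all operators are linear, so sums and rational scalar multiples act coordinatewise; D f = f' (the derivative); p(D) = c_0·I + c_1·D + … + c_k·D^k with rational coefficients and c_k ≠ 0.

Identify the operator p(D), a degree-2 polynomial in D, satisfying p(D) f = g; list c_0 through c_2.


c_0 = -1, c_1 = 1, c_2 = -1/2

D^0 f = -(4/3)x^6 - 2x^3
D^1 f = -8x^5 - 6x^2
D^2 f = -40x^4 - 12x
matching coefficients of g against c_0 f + c_1 Df + … from the top degree down determines the c_i
solution: c_0 = -1, c_1 = 1, c_2 = -1/2


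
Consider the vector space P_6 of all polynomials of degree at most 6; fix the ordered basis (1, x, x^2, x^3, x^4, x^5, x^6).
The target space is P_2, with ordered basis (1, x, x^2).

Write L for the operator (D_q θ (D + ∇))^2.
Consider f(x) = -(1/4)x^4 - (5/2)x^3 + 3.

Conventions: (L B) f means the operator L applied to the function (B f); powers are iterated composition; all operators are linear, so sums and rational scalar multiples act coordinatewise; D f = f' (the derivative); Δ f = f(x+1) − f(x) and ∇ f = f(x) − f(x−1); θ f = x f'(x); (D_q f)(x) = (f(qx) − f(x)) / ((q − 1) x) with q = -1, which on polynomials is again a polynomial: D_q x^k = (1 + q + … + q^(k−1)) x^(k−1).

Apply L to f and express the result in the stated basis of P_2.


g(x) = -24

D f = -x^3 - (15/2)x^2
∇ f = -x^3 - 6x^2 + (13/2)x - 9/4
(D + ∇) f = -2x^3 - (27/2)x^2 + (13/2)x - 9/4
θ (D + ∇) f = -6x^3 - 27x^2 + (13/2)x
D_q θ (D + ∇) f = -6x^2 + 13/2
D (D_q θ (D + ∇)) f = -12x
∇ (D_q θ (D + ∇)) f = -12x + 6
(D + ∇) (D_q θ (D + ∇)) f = -24x + 6
θ (D + ∇) (D_q θ (D + ∇)) f = -24x
D_q θ (D + ∇) (D_q θ (D + ∇)) f = -24


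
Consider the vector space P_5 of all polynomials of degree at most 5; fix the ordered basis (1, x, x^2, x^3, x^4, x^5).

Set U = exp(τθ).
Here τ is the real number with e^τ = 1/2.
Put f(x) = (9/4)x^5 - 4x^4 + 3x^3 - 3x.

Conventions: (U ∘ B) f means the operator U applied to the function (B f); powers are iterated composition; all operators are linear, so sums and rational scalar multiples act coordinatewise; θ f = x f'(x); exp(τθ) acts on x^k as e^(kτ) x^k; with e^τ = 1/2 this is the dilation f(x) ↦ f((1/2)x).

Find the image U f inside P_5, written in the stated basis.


exp(τθ) x^k = e^(kτ) x^k; with e^τ = 1/2 this sends x^k to (1/2)^k x^k
x ↦ 1/2 x
x^3 ↦ 1/8 x^3
x^4 ↦ 1/16 x^4
x^5 ↦ 1/32 x^5
applying this coordinatewise to f: exp(τθ) f = (9/128)x^5 - (1/4)x^4 + (3/8)x^3 - (3/2)x

g(x) = (9/128)x^5 - (1/4)x^4 + (3/8)x^3 - (3/2)x


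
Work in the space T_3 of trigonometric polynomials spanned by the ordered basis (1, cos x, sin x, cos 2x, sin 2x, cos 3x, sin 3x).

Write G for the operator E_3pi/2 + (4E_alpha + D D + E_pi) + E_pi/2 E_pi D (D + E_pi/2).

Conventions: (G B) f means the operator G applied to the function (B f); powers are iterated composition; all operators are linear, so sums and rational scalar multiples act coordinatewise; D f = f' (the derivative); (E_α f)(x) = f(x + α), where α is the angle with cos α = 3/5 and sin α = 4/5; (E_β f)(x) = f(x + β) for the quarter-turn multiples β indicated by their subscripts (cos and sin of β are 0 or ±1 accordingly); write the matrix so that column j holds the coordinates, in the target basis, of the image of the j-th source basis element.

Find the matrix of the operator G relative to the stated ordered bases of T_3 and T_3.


the matrix is [[6, 0, 0, 0, 0, 0, 0]; [0, 2/5, 21/5, 0, 0, 0, 0]; [0, -21/5, 2/5, 0, 0, 0, 0]; [0, 0, 0, -28/25, 146/25, 0, 0]; [0, 0, 0, -146/25, -28/25, 0, 0]; [0, 0, 0, 0, 0, -1718/125, -449/125]; [0, 0, 0, 0, 0, 449/125, -1718/125]] (rows listed top to bottom)

image of 1: 6
image of cos x: (2/5)cos x - (21/5)sin x
image of sin x: (21/5)cos x + (2/5)sin x
image of cos 2x: -(28/25)cos 2x - (146/25)sin 2x
image of sin 2x: (146/25)cos 2x - (28/25)sin 2x
image of cos 3x: -(1718/125)cos 3x + (449/125)sin 3x
image of sin 3x: -(449/125)cos 3x - (1718/125)sin 3x
each image's coordinates form column j of the matrix


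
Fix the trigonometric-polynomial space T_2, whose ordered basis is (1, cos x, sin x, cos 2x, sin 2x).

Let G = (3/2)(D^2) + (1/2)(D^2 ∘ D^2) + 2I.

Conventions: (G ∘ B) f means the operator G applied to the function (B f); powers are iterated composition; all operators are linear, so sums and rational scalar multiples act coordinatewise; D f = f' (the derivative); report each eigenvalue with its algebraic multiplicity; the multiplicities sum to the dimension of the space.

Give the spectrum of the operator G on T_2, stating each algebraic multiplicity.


image of 1: 2
image of cos x: cos x
image of sin x: sin x
image of cos 2x: 4cos 2x
image of sin 2x: 4sin 2x
the matrix is diagonal; its diagonal is (2, 1, 1, 4, 4)
for a triangular matrix the eigenvalues are the diagonal entries, with algebraic multiplicity their repetition count

λ = 1 (multiplicity 2), λ = 2 (multiplicity 1), λ = 4 (multiplicity 2)


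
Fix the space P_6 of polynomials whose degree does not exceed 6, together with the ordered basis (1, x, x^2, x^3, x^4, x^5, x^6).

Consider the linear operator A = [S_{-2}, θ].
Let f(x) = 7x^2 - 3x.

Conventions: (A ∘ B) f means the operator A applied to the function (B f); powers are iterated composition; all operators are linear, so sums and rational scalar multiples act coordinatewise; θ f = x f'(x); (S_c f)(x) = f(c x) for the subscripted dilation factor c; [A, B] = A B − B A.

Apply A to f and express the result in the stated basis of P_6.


the image equals g(x) = 0

θ f = 14x^2 - 3x
S_{-2} θ f = 56x^2 + 6x
S_{-2} f = 28x^2 + 6x
θ S_{-2} f = 56x^2 + 6x
[S_{-2}, θ] f = 0


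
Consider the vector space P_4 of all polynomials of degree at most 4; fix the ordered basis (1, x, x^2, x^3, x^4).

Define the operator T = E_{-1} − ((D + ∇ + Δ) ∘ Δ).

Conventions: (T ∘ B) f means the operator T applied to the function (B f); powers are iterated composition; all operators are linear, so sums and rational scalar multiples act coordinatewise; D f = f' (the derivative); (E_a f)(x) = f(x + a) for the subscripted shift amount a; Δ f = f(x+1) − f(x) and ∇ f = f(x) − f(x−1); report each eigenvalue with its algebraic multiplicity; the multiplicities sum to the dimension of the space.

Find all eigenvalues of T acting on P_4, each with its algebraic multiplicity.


λ = 1 (multiplicity 5)

image of 1: 1
image of x: x - 1
image of x^2: x^2 - 2x - 5
image of x^3: x^3 - 3x^2 - 15x - 10
image of x^4: x^4 - 4x^3 - 30x^2 - 40x - 19
the matrix is upper triangular; its diagonal is (1, 1, 1, 1, 1)
for a triangular matrix the eigenvalues are the diagonal entries, with algebraic multiplicity their repetition count


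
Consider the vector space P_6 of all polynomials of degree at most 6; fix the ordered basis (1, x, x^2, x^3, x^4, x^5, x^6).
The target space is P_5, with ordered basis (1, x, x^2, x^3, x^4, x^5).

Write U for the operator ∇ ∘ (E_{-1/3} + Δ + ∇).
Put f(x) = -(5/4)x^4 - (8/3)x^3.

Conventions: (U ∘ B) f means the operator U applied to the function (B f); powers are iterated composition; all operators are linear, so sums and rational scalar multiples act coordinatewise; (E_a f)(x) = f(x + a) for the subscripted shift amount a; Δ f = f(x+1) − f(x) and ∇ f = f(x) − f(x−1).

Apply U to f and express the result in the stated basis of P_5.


the result is g(x) = -5x^3 - (51/2)x^2 - (1/3)x - 679/108

E_{-1/3} f = -(5/4)x^4 - x^3 + (11/6)x^2 - (19/27)x + 1/12
Δ f = -5x^3 - (31/2)x^2 - 13x - 47/12
∇ f = -5x^3 - (1/2)x^2 + 3x - 17/12
(E_{-1/3} + Δ + ∇) f = -(5/4)x^4 - 11x^3 - (85/6)x^2 - (289/27)x - 21/4
∇ (E_{-1/3} + Δ + ∇) f = -5x^3 - (51/2)x^2 - (1/3)x - 679/108


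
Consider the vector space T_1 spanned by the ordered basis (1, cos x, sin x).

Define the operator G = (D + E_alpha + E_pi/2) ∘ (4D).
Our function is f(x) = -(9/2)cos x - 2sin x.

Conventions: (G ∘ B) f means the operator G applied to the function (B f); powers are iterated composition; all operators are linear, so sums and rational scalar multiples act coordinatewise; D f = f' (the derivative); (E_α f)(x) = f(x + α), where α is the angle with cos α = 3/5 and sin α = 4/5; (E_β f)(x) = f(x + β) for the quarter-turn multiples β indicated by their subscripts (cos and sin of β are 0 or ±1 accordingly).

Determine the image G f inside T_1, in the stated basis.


the result is g(x) = (228/5)cos x + (166/5)sin x

D f = -2cos x + (9/2)sin x
(4D) f = -8cos x + 18sin x
D (4D) f = 18cos x + 8sin x
E_alpha (4D) f = (48/5)cos x + (86/5)sin x
E_pi/2 (4D) f = 18cos x + 8sin x
(D + E_alpha + E_pi/2) (4D) f = (228/5)cos x + (166/5)sin x


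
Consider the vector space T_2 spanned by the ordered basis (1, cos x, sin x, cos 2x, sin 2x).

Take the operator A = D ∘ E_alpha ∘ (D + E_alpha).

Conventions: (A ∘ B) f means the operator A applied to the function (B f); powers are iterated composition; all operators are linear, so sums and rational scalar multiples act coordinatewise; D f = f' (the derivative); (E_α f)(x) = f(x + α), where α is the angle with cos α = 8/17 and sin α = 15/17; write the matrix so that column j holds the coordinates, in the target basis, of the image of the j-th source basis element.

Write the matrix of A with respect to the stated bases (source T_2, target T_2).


image of 1: 0
image of cos x: -(376/289)cos x + (416/289)sin x
image of sin x: -(416/289)cos x - (376/289)sin x
image of cos 2x: (340676/83521)cos 2x + (340798/83521)sin 2x
image of sin 2x: -(340798/83521)cos 2x + (340676/83521)sin 2x
each image's coordinates form column j of the matrix

the matrix is [[0, 0, 0, 0, 0]; [0, -376/289, -416/289, 0, 0]; [0, 416/289, -376/289, 0, 0]; [0, 0, 0, 340676/83521, -340798/83521]; [0, 0, 0, 340798/83521, 340676/83521]] (rows listed top to bottom)


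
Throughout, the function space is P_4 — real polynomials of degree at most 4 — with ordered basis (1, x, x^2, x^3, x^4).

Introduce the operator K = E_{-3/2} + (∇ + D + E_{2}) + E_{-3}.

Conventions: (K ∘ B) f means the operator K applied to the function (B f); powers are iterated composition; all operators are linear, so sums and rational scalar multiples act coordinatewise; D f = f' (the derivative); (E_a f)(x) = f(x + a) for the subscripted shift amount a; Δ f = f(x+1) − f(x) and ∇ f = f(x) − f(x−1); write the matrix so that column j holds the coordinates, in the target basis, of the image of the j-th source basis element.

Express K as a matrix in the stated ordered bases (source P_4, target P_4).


image of 1: 3
image of x: 3x - 1/2
image of x^2: 3x^2 - x + 57/4
image of x^3: 3x^3 - (3/2)x^2 + (171/4)x - 171/8
image of x^4: 3x^4 - 2x^3 + (171/2)x^2 - (171/2)x + 1617/16
each image's coordinates form column j of the matrix

the matrix is [[3, -1/2, 57/4, -171/8, 1617/16]; [0, 3, -1, 171/4, -171/2]; [0, 0, 3, -3/2, 171/2]; [0, 0, 0, 3, -2]; [0, 0, 0, 0, 3]] (rows listed top to bottom)


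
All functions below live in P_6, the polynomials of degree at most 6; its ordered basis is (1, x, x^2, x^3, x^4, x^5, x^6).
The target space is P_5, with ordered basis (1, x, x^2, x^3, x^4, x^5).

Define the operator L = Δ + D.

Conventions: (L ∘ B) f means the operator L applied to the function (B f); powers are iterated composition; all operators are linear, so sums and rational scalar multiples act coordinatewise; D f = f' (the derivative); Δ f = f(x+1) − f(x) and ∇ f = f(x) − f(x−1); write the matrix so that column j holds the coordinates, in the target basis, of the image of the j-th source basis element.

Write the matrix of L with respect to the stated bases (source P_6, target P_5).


image of 1: 0
image of x: 2
image of x^2: 4x + 1
image of x^3: 6x^2 + 3x + 1
image of x^4: 8x^3 + 6x^2 + 4x + 1
image of x^5: 10x^4 + 10x^3 + 10x^2 + 5x + 1
image of x^6: 12x^5 + 15x^4 + 20x^3 + 15x^2 + 6x + 1
each image's coordinates form column j of the matrix

the matrix is [[0, 2, 1, 1, 1, 1, 1]; [0, 0, 4, 3, 4, 5, 6]; [0, 0, 0, 6, 6, 10, 15]; [0, 0, 0, 0, 8, 10, 20]; [0, 0, 0, 0, 0, 10, 15]; [0, 0, 0, 0, 0, 0, 12]] (rows listed top to bottom)


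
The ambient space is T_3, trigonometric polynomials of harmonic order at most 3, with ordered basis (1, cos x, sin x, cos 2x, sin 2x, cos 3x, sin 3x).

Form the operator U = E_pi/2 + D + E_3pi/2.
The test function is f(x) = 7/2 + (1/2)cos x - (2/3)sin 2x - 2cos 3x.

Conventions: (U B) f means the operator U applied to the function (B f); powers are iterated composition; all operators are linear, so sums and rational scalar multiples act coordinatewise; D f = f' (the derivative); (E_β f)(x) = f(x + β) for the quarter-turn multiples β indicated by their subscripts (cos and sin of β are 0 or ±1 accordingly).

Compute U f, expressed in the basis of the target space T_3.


g(x) = 7 - (1/2)sin x - (4/3)cos 2x + (4/3)sin 2x + 6sin 3x

E_pi/2 f = 7/2 - (1/2)sin x + (2/3)sin 2x - 2sin 3x
D f = -(1/2)sin x - (4/3)cos 2x + 6sin 3x
E_3pi/2 f = 7/2 + (1/2)sin x + (2/3)sin 2x + 2sin 3x
(E_pi/2 + D + E_3pi/2) f = 7 - (1/2)sin x - (4/3)cos 2x + (4/3)sin 2x + 6sin 3x


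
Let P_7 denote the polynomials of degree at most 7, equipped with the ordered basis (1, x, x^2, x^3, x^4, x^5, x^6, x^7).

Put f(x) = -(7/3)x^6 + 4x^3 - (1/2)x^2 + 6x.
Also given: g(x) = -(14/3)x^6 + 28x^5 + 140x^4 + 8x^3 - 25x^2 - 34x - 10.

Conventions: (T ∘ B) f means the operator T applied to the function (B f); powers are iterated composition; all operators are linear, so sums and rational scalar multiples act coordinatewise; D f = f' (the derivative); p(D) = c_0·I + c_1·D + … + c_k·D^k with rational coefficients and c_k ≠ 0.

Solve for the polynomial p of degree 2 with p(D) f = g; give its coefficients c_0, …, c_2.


p(D) = 2·I − 2·D − 2·D^2, i.e. c_0 = 2, c_1 = -2, c_2 = -2

D^0 f = -(7/3)x^6 + 4x^3 - (1/2)x^2 + 6x
D^1 f = -14x^5 + 12x^2 - x + 6
D^2 f = -70x^4 + 24x - 1
matching coefficients of g against c_0 f + c_1 Df + … from the top degree down determines the c_i
solution: c_0 = 2, c_1 = -2, c_2 = -2


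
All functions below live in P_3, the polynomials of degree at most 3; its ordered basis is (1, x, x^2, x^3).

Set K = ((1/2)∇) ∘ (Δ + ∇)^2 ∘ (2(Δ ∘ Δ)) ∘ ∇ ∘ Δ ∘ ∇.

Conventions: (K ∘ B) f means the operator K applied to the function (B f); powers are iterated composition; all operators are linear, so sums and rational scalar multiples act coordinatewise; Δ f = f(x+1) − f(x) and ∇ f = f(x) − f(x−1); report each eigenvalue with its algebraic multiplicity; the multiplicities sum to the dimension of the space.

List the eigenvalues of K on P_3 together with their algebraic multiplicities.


λ = 0 (multiplicity 4)

image of 1: 0
image of x: 0
image of x^2: 0
image of x^3: 0
the matrix is upper triangular; its diagonal is (0, 0, 0, 0)
for a triangular matrix the eigenvalues are the diagonal entries, with algebraic multiplicity their repetition count


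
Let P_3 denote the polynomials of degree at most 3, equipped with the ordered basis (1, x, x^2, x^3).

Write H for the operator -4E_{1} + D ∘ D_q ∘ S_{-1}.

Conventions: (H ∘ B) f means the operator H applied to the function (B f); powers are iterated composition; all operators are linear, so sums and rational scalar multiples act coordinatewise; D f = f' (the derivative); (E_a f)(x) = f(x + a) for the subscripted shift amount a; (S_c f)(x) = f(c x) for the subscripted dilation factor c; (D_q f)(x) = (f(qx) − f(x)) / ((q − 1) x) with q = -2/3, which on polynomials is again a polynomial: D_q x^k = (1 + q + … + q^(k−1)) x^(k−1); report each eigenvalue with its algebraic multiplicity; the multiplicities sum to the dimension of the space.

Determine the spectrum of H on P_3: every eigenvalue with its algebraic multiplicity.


λ = -4 (multiplicity 4)

image of 1: -4
image of x: -4x - 4
image of x^2: -4x^2 - 8x - 11/3
image of x^3: -4x^3 - 12x^2 - (122/9)x - 4
the matrix is upper triangular; its diagonal is (-4, -4, -4, -4)
for a triangular matrix the eigenvalues are the diagonal entries, with algebraic multiplicity their repetition count
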